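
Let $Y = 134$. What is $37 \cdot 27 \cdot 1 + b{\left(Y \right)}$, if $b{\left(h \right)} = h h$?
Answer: $18955$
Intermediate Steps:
$b{\left(h \right)} = h^{2}$
$37 \cdot 27 \cdot 1 + b{\left(Y \right)} = 37 \cdot 27 \cdot 1 + 134^{2} = 999 \cdot 1 + 17956 = 999 + 17956 = 18955$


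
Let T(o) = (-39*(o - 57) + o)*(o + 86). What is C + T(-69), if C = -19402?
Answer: 62963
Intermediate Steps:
T(o) = (86 + o)*(2223 - 38*o) (T(o) = (-39*(-57 + o) + o)*(86 + o) = ((2223 - 39*o) + o)*(86 + o) = (2223 - 38*o)*(86 + o) = (86 + o)*(2223 - 38*o))
C + T(-69) = -19402 + (191178 - 1045*(-69) - 38*(-69)²) = -19402 + (191178 + 72105 - 38*4761) = -19402 + (191178 + 72105 - 180918) = -19402 + 82365 = 62963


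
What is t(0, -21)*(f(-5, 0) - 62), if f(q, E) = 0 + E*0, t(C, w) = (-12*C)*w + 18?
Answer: -1116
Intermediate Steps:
t(C, w) = 18 - 12*C*w (t(C, w) = -12*C*w + 18 = 18 - 12*C*w)
f(q, E) = 0 (f(q, E) = 0 + 0 = 0)
t(0, -21)*(f(-5, 0) - 62) = (18 - 12*0*(-21))*(0 - 62) = (18 + 0)*(-62) = 18*(-62) = -1116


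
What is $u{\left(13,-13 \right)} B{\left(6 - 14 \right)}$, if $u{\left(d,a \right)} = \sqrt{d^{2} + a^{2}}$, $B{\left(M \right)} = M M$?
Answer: $832 \sqrt{2} \approx 1176.6$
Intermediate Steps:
$B{\left(M \right)} = M^{2}$
$u{\left(d,a \right)} = \sqrt{a^{2} + d^{2}}$
$u{\left(13,-13 \right)} B{\left(6 - 14 \right)} = \sqrt{\left(-13\right)^{2} + 13^{2}} \left(6 - 14\right)^{2} = \sqrt{169 + 169} \left(6 - 14\right)^{2} = \sqrt{338} \left(-8\right)^{2} = 13 \sqrt{2} \cdot 64 = 832 \sqrt{2}$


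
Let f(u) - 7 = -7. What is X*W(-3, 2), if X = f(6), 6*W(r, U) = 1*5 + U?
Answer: 0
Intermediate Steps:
W(r, U) = ⅚ + U/6 (W(r, U) = (1*5 + U)/6 = (5 + U)/6 = ⅚ + U/6)
f(u) = 0 (f(u) = 7 - 7 = 0)
X = 0
X*W(-3, 2) = 0*(⅚ + (⅙)*2) = 0*(⅚ + ⅓) = 0*(7/6) = 0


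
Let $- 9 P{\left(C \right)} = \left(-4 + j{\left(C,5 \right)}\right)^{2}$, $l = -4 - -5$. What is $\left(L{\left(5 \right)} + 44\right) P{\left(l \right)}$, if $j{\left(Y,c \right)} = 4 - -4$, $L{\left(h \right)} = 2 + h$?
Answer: $- \frac{272}{3} \approx -90.667$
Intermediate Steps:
$j{\left(Y,c \right)} = 8$ ($j{\left(Y,c \right)} = 4 + 4 = 8$)
$l = 1$ ($l = -4 + 5 = 1$)
$P{\left(C \right)} = - \frac{16}{9}$ ($P{\left(C \right)} = - \frac{\left(-4 + 8\right)^{2}}{9} = - \frac{4^{2}}{9} = \left(- \frac{1}{9}\right) 16 = - \frac{16}{9}$)
$\left(L{\left(5 \right)} + 44\right) P{\left(l \right)} = \left(\left(2 + 5\right) + 44\right) \left(- \frac{16}{9}\right) = \left(7 + 44\right) \left(- \frac{16}{9}\right) = 51 \left(- \frac{16}{9}\right) = - \frac{272}{3}$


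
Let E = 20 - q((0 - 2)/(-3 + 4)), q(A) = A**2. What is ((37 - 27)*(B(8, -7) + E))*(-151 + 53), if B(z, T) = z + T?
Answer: -16660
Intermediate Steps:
B(z, T) = T + z
E = 16 (E = 20 - ((0 - 2)/(-3 + 4))**2 = 20 - (-2/1)**2 = 20 - (-2*1)**2 = 20 - 1*(-2)**2 = 20 - 1*4 = 20 - 4 = 16)
((37 - 27)*(B(8, -7) + E))*(-151 + 53) = ((37 - 27)*((-7 + 8) + 16))*(-151 + 53) = (10*(1 + 16))*(-98) = (10*17)*(-98) = 170*(-98) = -16660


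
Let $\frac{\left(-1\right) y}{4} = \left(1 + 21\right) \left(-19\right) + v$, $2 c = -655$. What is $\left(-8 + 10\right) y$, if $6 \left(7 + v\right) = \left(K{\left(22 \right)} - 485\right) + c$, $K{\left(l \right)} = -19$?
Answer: $\frac{13526}{3} \approx 4508.7$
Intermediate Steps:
$c = - \frac{655}{2}$ ($c = \frac{1}{2} \left(-655\right) = - \frac{655}{2} \approx -327.5$)
$v = - \frac{1747}{12}$ ($v = -7 + \frac{\left(-19 - 485\right) - \frac{655}{2}}{6} = -7 + \frac{-504 - \frac{655}{2}}{6} = -7 + \frac{1}{6} \left(- \frac{1663}{2}\right) = -7 - \frac{1663}{12} = - \frac{1747}{12} \approx -145.58$)
$y = \frac{6763}{3}$ ($y = - 4 \left(\left(1 + 21\right) \left(-19\right) - \frac{1747}{12}\right) = - 4 \left(22 \left(-19\right) - \frac{1747}{12}\right) = - 4 \left(-418 - \frac{1747}{12}\right) = \left(-4\right) \left(- \frac{6763}{12}\right) = \frac{6763}{3} \approx 2254.3$)
$\left(-8 + 10\right) y = \left(-8 + 10\right) \frac{6763}{3} = 2 \cdot \frac{6763}{3} = \frac{13526}{3}$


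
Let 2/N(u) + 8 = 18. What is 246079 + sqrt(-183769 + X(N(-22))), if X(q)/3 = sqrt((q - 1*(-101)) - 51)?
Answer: 246079 + sqrt(-4594225 + 15*sqrt(1255))/5 ≈ 2.4608e+5 + 428.66*I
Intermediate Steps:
N(u) = 1/5 (N(u) = 2/(-8 + 18) = 2/10 = 2*(1/10) = 1/5)
X(q) = 3*sqrt(50 + q) (X(q) = 3*sqrt((q - 1*(-101)) - 51) = 3*sqrt((q + 101) - 51) = 3*sqrt((101 + q) - 51) = 3*sqrt(50 + q))
246079 + sqrt(-183769 + X(N(-22))) = 246079 + sqrt(-183769 + 3*sqrt(50 + 1/5)) = 246079 + sqrt(-183769 + 3*sqrt(251/5)) = 246079 + sqrt(-183769 + 3*(sqrt(1255)/5)) = 246079 + sqrt(-183769 + 3*sqrt(1255)/5)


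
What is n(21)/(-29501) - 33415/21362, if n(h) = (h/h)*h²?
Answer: -995196557/630200362 ≈ -1.5792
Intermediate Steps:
n(h) = h² (n(h) = 1*h² = h²)
n(21)/(-29501) - 33415/21362 = 21²/(-29501) - 33415/21362 = 441*(-1/29501) - 33415*1/21362 = -441/29501 - 33415/21362 = -995196557/630200362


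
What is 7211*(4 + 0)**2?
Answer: 115376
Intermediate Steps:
7211*(4 + 0)**2 = 7211*4**2 = 7211*16 = 115376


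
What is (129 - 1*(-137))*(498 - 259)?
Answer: 63574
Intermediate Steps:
(129 - 1*(-137))*(498 - 259) = (129 + 137)*239 = 266*239 = 63574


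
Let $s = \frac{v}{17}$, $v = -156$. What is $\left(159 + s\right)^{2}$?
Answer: $\frac{6487209}{289} \approx 22447.0$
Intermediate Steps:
$s = - \frac{156}{17} \approx -9.1765$
$\left(159 + s\right)^{2} = \left(159 - \frac{156}{17}\right)^{2} = \left(\frac{2547}{17}\right)^{2} = \frac{6487209}{289}$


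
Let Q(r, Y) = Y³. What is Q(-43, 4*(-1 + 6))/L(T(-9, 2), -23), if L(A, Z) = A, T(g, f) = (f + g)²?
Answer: 8000/49 ≈ 163.27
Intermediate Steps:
Q(-43, 4*(-1 + 6))/L(T(-9, 2), -23) = (4*(-1 + 6))³/((2 - 9)²) = (4*5)³/((-7)²) = 20³/49 = 8000*(1/49) = 8000/49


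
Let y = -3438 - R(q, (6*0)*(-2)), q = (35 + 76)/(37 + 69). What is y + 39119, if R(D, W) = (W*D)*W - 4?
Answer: 35685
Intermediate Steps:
q = 111/106 ≈ 1.0472
R(D, W) = -4 + D*W**2 (R(D, W) = (D*W)*W - 4 = D*W**2 - 4 = -4 + D*W**2)
y = -3434 (y = -3438 - (-4 + 111*((6*0)*(-2))**2/106) = -3438 - (-4 + 111*(0*(-2))**2/106) = -3438 - (-4 + (111/106)*0**2) = -3438 - (-4 + (111/106)*0) = -3438 - (-4 + 0) = -3438 - 1*(-4) = -3438 + 4 = -3434)
y + 39119 = -3434 + 39119 = 35685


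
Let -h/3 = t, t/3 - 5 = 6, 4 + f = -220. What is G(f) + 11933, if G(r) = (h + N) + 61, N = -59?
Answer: 11836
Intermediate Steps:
f = -224 (f = -4 - 220 = -224)
t = 33 (t = 15 + 3*6 = 15 + 18 = 33)
h = -99 (h = -3*33 = -99)
G(r) = -97 (G(r) = (-99 - 59) + 61 = -158 + 61 = -97)
G(f) + 11933 = -97 + 11933 = 11836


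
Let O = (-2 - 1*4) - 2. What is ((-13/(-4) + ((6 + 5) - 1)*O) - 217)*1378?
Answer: -809575/2 ≈ -4.0479e+5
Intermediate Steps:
O = -8 (O = (-2 - 4) - 2 = -6 - 2 = -8)
((-13/(-4) + ((6 + 5) - 1)*O) - 217)*1378 = ((-13/(-4) + ((6 + 5) - 1)*(-8)) - 217)*1378 = ((-13*(-1/4) + (11 - 1)*(-8)) - 217)*1378 = ((13/4 + 10*(-8)) - 217)*1378 = ((13/4 - 80) - 217)*1378 = (-307/4 - 217)*1378 = -1175/4*1378 = -809575/2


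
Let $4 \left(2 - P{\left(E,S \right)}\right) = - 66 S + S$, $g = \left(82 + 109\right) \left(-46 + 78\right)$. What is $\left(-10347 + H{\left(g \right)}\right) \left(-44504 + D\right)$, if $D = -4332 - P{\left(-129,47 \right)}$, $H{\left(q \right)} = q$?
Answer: $\frac{840253645}{4} \approx 2.1006 \cdot 10^{8}$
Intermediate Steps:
$g = 6112$ ($g = 191 \cdot 32 = 6112$)
$P{\left(E,S \right)} = 2 + \frac{65 S}{4}$ ($P{\left(E,S \right)} = 2 - \frac{- 66 S + S}{4} = 2 - \frac{\left(-65\right) S}{4} = 2 + \frac{65 S}{4}$)
$D = - \frac{20391}{4}$ ($D = -4332 - \left(2 + \frac{65}{4} \cdot 47\right) = -4332 - \left(2 + \frac{3055}{4}\right) = -4332 - \frac{3063}{4} = - \frac{20391}{4} \approx -5097.8$)
$\left(-10347 + H{\left(g \right)}\right) \left(-44504 + D\right) = \left(-10347 + 6112\right) \left(-44504 - \frac{20391}{4}\right) = \left(-4235\right) \left(- \frac{198407}{4}\right) = \frac{840253645}{4}$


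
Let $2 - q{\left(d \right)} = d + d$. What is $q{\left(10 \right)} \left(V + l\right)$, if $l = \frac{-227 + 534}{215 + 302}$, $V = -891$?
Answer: $\frac{8286120}{517} \approx 16027.0$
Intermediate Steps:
$q{\left(d \right)} = 2 - 2 d$ ($q{\left(d \right)} = 2 - \left(d + d\right) = 2 - 2 d$)
$l = \frac{307}{517} \approx 0.59381$
$q{\left(10 \right)} \left(V + l\right) = \left(2 - 20\right) \left(-891 + \frac{307}{517}\right) = \left(2 - 20\right) \left(- \frac{460340}{517}\right) = \left(-18\right) \left(- \frac{460340}{517}\right) = \frac{8286120}{517}$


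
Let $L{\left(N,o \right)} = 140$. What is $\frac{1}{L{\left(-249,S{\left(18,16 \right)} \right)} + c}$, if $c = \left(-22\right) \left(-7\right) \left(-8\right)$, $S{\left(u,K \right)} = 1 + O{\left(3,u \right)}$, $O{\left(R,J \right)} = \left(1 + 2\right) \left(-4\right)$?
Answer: $- \frac{1}{1092} \approx -0.00091575$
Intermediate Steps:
$O{\left(R,J \right)} = -12$ ($O{\left(R,J \right)} = 3 \left(-4\right) = -12$)
$S{\left(u,K \right)} = -11$ ($S{\left(u,K \right)} = 1 - 12 = -11$)
$c = -1232$ ($c = 154 \left(-8\right) = -1232$)
$\frac{1}{L{\left(-249,S{\left(18,16 \right)} \right)} + c} = \frac{1}{140 - 1232} = \frac{1}{-1092} = - \frac{1}{1092}$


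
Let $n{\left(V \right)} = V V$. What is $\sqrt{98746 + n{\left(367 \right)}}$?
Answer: $\sqrt{233435} \approx 483.15$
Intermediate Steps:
$n{\left(V \right)} = V^{2}$
$\sqrt{98746 + n{\left(367 \right)}} = \sqrt{98746 + 367^{2}} = \sqrt{98746 + 134689} = \sqrt{233435}$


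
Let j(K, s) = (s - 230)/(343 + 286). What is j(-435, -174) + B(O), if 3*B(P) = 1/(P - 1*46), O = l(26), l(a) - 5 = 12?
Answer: -35777/54723 ≈ -0.65378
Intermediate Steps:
l(a) = 17 (l(a) = 5 + 12 = 17)
O = 17
j(K, s) = -230/629 + s/629 (j(K, s) = (-230 + s)/629 = (-230 + s)*(1/629) = -230/629 + s/629)
B(P) = 1/(3*(-46 + P)) (B(P) = 1/(3*(P - 1*46)) = 1/(3*(P - 46)) = 1/(3*(-46 + P)))
j(-435, -174) + B(O) = (-230/629 + (1/629)*(-174)) + 1/(3*(-46 + 17)) = (-230/629 - 174/629) + (1/3)/(-29) = -404/629 + (1/3)*(-1/29) = -404/629 - 1/87 = -35777/54723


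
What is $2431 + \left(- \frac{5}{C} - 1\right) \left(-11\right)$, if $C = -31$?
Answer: $\frac{75647}{31} \approx 2440.2$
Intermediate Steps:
$2431 + \left(- \frac{5}{C} - 1\right) \left(-11\right) = 2431 + \left(- \frac{5}{-31} - 1\right) \left(-11\right) = 2431 + \left(\left(-5\right) \left(- \frac{1}{31}\right) - 1\right) \left(-11\right) = 2431 + \left(\frac{5}{31} - 1\right) \left(-11\right) = 2431 - - \frac{286}{31} = 2431 + \frac{286}{31} = \frac{75647}{31}$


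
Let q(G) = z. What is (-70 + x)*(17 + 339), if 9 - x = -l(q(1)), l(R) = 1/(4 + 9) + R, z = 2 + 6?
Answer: -244928/13 ≈ -18841.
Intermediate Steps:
z = 8
q(G) = 8
l(R) = 1/13 + R
x = 222/13 (x = 9 - (-1)*(1/13 + 8) = 9 - (-1)*105/13 = 9 - 1*(-105/13) = 9 + 105/13 = 222/13 ≈ 17.077)
(-70 + x)*(17 + 339) = (-70 + 222/13)*(17 + 339) = -688/13*356 = -244928/13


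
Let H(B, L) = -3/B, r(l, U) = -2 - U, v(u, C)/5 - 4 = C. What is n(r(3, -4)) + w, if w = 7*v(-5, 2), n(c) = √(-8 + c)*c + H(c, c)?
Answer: 417/2 + 2*I*√6 ≈ 208.5 + 4.899*I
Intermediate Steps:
v(u, C) = 20 + 5*C
n(c) = -3/c + c*√(-8 + c) (n(c) = √(-8 + c)*c - 3/c = c*√(-8 + c) - 3/c = -3/c + c*√(-8 + c))
w = 210 (w = 7*(20 + 5*2) = 7*(20 + 10) = 7*30 = 210)
n(r(3, -4)) + w = (-3/(-2 - 1*(-4)) + (-2 - 1*(-4))*√(-8 + (-2 - 1*(-4)))) + 210 = (-3/(-2 + 4) + (-2 + 4)*√(-8 + (-2 + 4))) + 210 = (-3/2 + 2*√(-8 + 2)) + 210 = (-3*½ + 2*√(-6)) + 210 = (-3/2 + 2*(I*√6)) + 210 = (-3/2 + 2*I*√6) + 210 = 417/2 + 2*I*√6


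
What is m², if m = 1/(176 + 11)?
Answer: 1/34969 ≈ 2.8597e-5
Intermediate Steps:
m = 1/187 ≈ 0.0053476
m² = (1/187)² = 1/34969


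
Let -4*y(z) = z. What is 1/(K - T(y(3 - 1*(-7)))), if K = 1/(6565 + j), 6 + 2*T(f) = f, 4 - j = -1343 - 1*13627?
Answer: 86156/366167 ≈ 0.23529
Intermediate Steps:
y(z) = -z/4
j = 14974 (j = 4 - (-1343 - 1*13627) = 4 - (-1343 - 13627) = 4 - 1*(-14970) = 4 + 14970 = 14974)
T(f) = -3 + f/2
K = 1/21539 (K = 1/(6565 + 14974) = 1/21539 ≈ 4.6427e-5)
1/(K - T(y(3 - 1*(-7)))) = 1/(1/21539 - (-3 + (-(3 - 1*(-7))/4)/2)) = 1/(1/21539 - (-3 + (-(3 + 7)/4)/2)) = 1/(1/21539 - (-3 + (-¼*10)/2)) = 1/(1/21539 - (-3 + (½)*(-5/2))) = 1/(1/21539 - (-3 - 5/4)) = 1/(1/21539 - 1*(-17/4)) = 1/(1/21539 + 17/4) = 1/(366167/86156) = 86156/366167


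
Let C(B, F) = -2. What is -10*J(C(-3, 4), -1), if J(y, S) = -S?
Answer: -10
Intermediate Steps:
-10*J(C(-3, 4), -1) = -(-10)*(-1) = -10*1 = -10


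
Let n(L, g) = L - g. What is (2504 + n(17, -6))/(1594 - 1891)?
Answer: -2527/297 ≈ -8.5084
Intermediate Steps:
(2504 + n(17, -6))/(1594 - 1891) = (2504 + (17 - 1*(-6)))/(1594 - 1891) = (2504 + (17 + 6))/(-297) = (2504 + 23)*(-1/297) = 2527*(-1/297) = -2527/297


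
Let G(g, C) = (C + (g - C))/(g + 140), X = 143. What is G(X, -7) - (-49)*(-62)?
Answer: -859611/283 ≈ -3037.5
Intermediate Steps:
G(g, C) = g/(140 + g)
G(X, -7) - (-49)*(-62) = 143/(140 + 143) - (-49)*(-62) = 143/283 - 49*62 = 143*(1/283) - 3038 = 143/283 - 3038 = -859611/283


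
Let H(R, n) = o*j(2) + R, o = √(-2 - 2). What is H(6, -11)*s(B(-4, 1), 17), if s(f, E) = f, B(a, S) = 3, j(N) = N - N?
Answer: 18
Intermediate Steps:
j(N) = 0
o = 2*I (o = √(-4) = 2*I ≈ 2.0*I)
H(R, n) = R (H(R, n) = (2*I)*0 + R = 0 + R = R)
H(6, -11)*s(B(-4, 1), 17) = 6*3 = 18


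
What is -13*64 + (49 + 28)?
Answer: -755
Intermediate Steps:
-13*64 + (49 + 28) = -832 + 77 = -755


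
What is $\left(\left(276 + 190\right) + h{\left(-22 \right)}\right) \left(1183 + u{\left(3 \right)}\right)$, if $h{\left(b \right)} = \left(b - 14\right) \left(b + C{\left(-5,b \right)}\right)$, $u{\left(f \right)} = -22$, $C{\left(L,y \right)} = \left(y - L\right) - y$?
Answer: $1251558$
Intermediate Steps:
$C{\left(L,y \right)} = - L$
$h{\left(b \right)} = \left(-14 + b\right) \left(5 + b\right)$ ($h{\left(b \right)} = \left(b - 14\right) \left(b - -5\right) = \left(-14 + b\right) \left(b + 5\right) = \left(-14 + b\right) \left(5 + b\right)$)
$\left(\left(276 + 190\right) + h{\left(-22 \right)}\right) \left(1183 + u{\left(3 \right)}\right) = \left(\left(276 + 190\right) - \left(-128 - 484\right)\right) \left(1183 - 22\right) = \left(466 + \left(-70 + 484 + 198\right)\right) 1161 = \left(466 + 612\right) 1161 = 1078 \cdot 1161 = 1251558$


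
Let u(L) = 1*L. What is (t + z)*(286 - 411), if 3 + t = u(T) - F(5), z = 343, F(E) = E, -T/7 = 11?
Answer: -32250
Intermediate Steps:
T = -77 (T = -7*11 = -77)
u(L) = L
t = -85 (t = -3 + (-77 - 1*5) = -3 + (-77 - 5) = -3 - 82 = -85)
(t + z)*(286 - 411) = (-85 + 343)*(286 - 411) = 258*(-125) = -32250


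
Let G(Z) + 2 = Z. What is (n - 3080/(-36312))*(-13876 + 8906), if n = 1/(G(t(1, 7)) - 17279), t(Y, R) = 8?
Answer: -33028463020/78402147 ≈ -421.27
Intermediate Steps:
G(Z) = -2 + Z
n = -1/17273 (n = 1/((-2 + 8) - 17279) = 1/(6 - 17279) = 1/(-17273) = -1/17273 ≈ -5.7894e-5)
(n - 3080/(-36312))*(-13876 + 8906) = (-1/17273 - 3080/(-36312))*(-13876 + 8906) = (-1/17273 - 3080*(-1/36312))*(-4970) = (-1/17273 + 385/4539)*(-4970) = (6645566/78402147)*(-4970) = -33028463020/78402147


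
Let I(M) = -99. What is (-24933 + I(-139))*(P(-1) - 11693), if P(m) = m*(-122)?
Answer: 289645272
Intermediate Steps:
P(m) = -122*m
(-24933 + I(-139))*(P(-1) - 11693) = (-24933 - 99)*(-122*(-1) - 11693) = -25032*(122 - 11693) = -25032*(-11571) = 289645272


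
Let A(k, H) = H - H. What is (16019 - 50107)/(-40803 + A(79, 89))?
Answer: 34088/40803 ≈ 0.83543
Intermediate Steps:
A(k, H) = 0
(16019 - 50107)/(-40803 + A(79, 89)) = (16019 - 50107)/(-40803 + 0) = -34088/(-40803) = -34088*(-1/40803) = 34088/40803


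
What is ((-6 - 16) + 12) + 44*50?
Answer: 2190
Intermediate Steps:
((-6 - 16) + 12) + 44*50 = (-22 + 12) + 2200 = -10 + 2200 = 2190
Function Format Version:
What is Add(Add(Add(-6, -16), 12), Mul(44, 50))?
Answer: 2190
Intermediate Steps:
Add(Add(Add(-6, -16), 12), Mul(44, 50)) = Add(Add(-22, 12), 2200) = Add(-10, 2200) = 2190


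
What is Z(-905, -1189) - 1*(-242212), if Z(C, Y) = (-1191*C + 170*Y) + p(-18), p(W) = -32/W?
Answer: 10061449/9 ≈ 1.1179e+6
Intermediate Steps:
Z(C, Y) = 16/9 - 1191*C + 170*Y (Z(C, Y) = (-1191*C + 170*Y) - 32/(-18) = (-1191*C + 170*Y) - 32*(-1/18) = (-1191*C + 170*Y) + 16/9 = 16/9 - 1191*C + 170*Y)
Z(-905, -1189) - 1*(-242212) = (16/9 - 1191*(-905) + 170*(-1189)) - 1*(-242212) = (16/9 + 1077855 - 202130) + 242212 = 7881541/9 + 242212 = 10061449/9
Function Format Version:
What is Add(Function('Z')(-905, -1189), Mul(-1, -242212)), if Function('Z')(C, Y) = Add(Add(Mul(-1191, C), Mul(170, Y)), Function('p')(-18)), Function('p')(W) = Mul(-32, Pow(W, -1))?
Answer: Rational(10061449, 9) ≈ 1.1179e+6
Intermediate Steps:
Function('Z')(C, Y) = Add(Rational(16, 9), Mul(-1191, C), Mul(170, Y)) (Function('Z')(C, Y) = Add(Add(Mul(-1191, C), Mul(170, Y)), Mul(-32, Pow(-18, -1))) = Add(Add(Mul(-1191, C), Mul(170, Y)), Mul(-32, Rational(-1, 18))) = Add(Add(Mul(-1191, C), Mul(170, Y)), Rational(16, 9)) = Add(Rational(16, 9), Mul(-1191, C), Mul(170, Y)))
Add(Function('Z')(-905, -1189), Mul(-1, -242212)) = Add(Add(Rational(16, 9), Mul(-1191, -905), Mul(170, -1189)), Mul(-1, -242212)) = Add(Add(Rational(16, 9), 1077855, -202130), 242212) = Add(Rational(7881541, 9), 242212) = Rational(10061449, 9)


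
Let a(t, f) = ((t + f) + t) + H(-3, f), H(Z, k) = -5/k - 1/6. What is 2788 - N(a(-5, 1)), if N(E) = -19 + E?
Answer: 16927/6 ≈ 2821.2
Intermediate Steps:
H(Z, k) = -⅙ - 5/k (H(Z, k) = -5/k - 1*⅙ = -5/k - ⅙ = -⅙ - 5/k)
a(t, f) = f + 2*t + (-30 - f)/(6*f) (a(t, f) = ((t + f) + t) + (-30 - f)/(6*f) = ((f + t) + t) + (-30 - f)/(6*f) = (f + 2*t) + (-30 - f)/(6*f) = f + 2*t + (-30 - f)/(6*f))
2788 - N(a(-5, 1)) = 2788 - (-19 + (-⅙ + 1 - 5/1 + 2*(-5))) = 2788 - (-19 + (-⅙ + 1 - 5*1 - 10)) = 2788 - (-19 + (-⅙ + 1 - 5 - 10)) = 2788 - (-19 - 85/6) = 2788 - 1*(-199/6) = 2788 + 199/6 = 16927/6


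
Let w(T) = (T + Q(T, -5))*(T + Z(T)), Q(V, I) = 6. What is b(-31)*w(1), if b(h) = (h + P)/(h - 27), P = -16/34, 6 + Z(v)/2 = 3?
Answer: -18725/986 ≈ -18.991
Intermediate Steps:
Z(v) = -6 (Z(v) = -12 + 2*3 = -12 + 6 = -6)
P = -8/17 (P = -16*1/34 = -8/17 ≈ -0.47059)
w(T) = (-6 + T)*(6 + T) (w(T) = (T + 6)*(T - 6) = (6 + T)*(-6 + T) = (-6 + T)*(6 + T))
b(h) = (-8/17 + h)/(-27 + h) (b(h) = (h - 8/17)/(h - 27) = (-8/17 + h)/(-27 + h))
b(-31)*w(1) = ((-8/17 - 31)/(-27 - 31))*(-36 + 1**2) = (-535/17/(-58))*(-36 + 1) = -1/58*(-535/17)*(-35) = (535/986)*(-35) = -18725/986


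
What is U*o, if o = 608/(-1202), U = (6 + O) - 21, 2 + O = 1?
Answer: 4864/601 ≈ 8.0932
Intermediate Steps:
O = -1 (O = -2 + 1 = -1)
U = -16 (U = (6 - 1) - 21 = 5 - 21 = -16)
o = -304/601 (o = 608*(-1/1202) = -304/601 ≈ -0.50582)
U*o = -16*(-304/601) = 4864/601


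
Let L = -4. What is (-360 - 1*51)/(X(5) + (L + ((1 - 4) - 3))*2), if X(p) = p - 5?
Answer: 411/20 ≈ 20.550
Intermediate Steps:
X(p) = -5 + p
(-360 - 1*51)/(X(5) + (L + ((1 - 4) - 3))*2) = (-360 - 1*51)/((-5 + 5) + (-4 + ((1 - 4) - 3))*2) = (-360 - 51)/(0 + (-4 + (-3 - 3))*2) = -411/(0 + (-4 - 6)*2) = -411/(0 - 10*2) = -411/(0 - 20) = -411/(-20) = -411*(-1/20) = 411/20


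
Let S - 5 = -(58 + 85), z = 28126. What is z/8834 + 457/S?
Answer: -11125/87078 ≈ -0.12776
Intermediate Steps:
S = -138 (S = 5 - (58 + 85) = 5 - 1*143 = 5 - 143 = -138)
z/8834 + 457/S = 28126/8834 + 457/(-138) = 28126*(1/8834) + 457*(-1/138) = 2009/631 - 457/138 = -11125/87078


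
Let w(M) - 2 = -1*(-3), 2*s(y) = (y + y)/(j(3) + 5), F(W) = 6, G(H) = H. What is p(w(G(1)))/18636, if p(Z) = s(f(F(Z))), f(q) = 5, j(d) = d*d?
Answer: 5/260904 ≈ 1.9164e-5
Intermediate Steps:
j(d) = d²
s(y) = y/14 (s(y) = ((y + y)/(3² + 5))/2 = ((2*y)/(9 + 5))/2 = ((2*y)/14)/2 = ((2*y)*(1/14))/2 = (y/7)/2 = y/14)
w(M) = 5 (w(M) = 2 - 1*(-3) = 2 + 3 = 5)
p(Z) = 5/14 (p(Z) = (1/14)*5 = 5/14)
p(w(G(1)))/18636 = (5/14)/18636 = (5/14)*(1/18636) = 5/260904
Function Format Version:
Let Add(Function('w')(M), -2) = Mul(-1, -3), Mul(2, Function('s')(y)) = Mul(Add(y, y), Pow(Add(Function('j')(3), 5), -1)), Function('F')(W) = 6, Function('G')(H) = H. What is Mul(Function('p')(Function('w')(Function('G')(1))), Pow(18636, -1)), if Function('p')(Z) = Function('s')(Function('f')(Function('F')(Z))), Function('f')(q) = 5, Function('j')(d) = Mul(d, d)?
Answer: Rational(5, 260904) ≈ 1.9164e-5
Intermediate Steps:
Function('j')(d) = Pow(d, 2)
Function('s')(y) = Mul(Rational(1, 14), y) (Function('s')(y) = Mul(Rational(1, 2), Mul(Add(y, y), Pow(Add(Pow(3, 2), 5), -1))) = Mul(Rational(1, 2), Mul(Mul(2, y), Pow(Add(9, 5), -1))) = Mul(Rational(1, 2), Mul(Mul(2, y), Pow(14, -1))) = Mul(Rational(1, 2), Mul(Mul(2, y), Rational(1, 14))) = Mul(Rational(1, 2), Mul(Rational(1, 7), y)) = Mul(Rational(1, 14), y))
Function('w')(M) = 5 (Function('w')(M) = Add(2, Mul(-1, -3)) = Add(2, 3) = 5)
Function('p')(Z) = Rational(5, 14) (Function('p')(Z) = Mul(Rational(1, 14), 5) = Rational(5, 14))
Mul(Function('p')(Function('w')(Function('G')(1))), Pow(18636, -1)) = Mul(Rational(5, 14), Pow(18636, -1)) = Mul(Rational(5, 14), Rational(1, 18636)) = Rational(5, 260904)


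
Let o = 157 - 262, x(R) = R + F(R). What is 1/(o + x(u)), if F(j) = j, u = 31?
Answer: -1/43 ≈ -0.023256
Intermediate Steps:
x(R) = 2*R (x(R) = R + R = 2*R)
o = -105
1/(o + x(u)) = 1/(-105 + 2*31) = 1/(-105 + 62) = 1/(-43) = -1/43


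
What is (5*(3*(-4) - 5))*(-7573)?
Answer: 643705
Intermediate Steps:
(5*(3*(-4) - 5))*(-7573) = (5*(-12 - 5))*(-7573) = (5*(-17))*(-7573) = -85*(-7573) = 643705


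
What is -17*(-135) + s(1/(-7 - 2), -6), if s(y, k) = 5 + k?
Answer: 2294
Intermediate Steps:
-17*(-135) + s(1/(-7 - 2), -6) = -17*(-135) + (5 - 6) = 2295 - 1 = 2294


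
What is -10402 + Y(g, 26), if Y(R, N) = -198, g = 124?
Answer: -10600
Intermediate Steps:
-10402 + Y(g, 26) = -10402 - 198 = -10600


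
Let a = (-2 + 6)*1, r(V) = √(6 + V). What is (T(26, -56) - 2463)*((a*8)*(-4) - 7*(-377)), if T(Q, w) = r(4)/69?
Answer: -6184593 + 837*√10/23 ≈ -6.1845e+6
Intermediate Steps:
a = 4 (a = 4*1 = 4)
T(Q, w) = √10/69 (T(Q, w) = √(6 + 4)/69 = √10*(1/69) = √10/69)
(T(26, -56) - 2463)*((a*8)*(-4) - 7*(-377)) = (√10/69 - 2463)*((4*8)*(-4) - 7*(-377)) = (-2463 + √10/69)*(32*(-4) + 2639) = (-2463 + √10/69)*(-128 + 2639) = (-2463 + √10/69)*2511 = -6184593 + 837*√10/23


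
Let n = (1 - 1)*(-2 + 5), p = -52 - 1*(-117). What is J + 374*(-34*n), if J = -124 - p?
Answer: -189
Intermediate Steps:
p = 65 (p = -52 + 117 = 65)
J = -189 (J = -124 - 1*65 = -124 - 65 = -189)
n = 0 (n = 0*3 = 0)
J + 374*(-34*n) = -189 + 374*(-34*0) = -189 + 374*0 = -189 + 0 = -189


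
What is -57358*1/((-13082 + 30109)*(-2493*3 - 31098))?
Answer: 8194/93835797 ≈ 8.7323e-5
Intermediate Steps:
-57358*1/((-13082 + 30109)*(-2493*3 - 31098)) = -57358*1/(17027*(-7479 - 31098)) = -57358/((-38577*17027)) = -57358/(-656850579) = -57358*(-1/656850579) = 8194/93835797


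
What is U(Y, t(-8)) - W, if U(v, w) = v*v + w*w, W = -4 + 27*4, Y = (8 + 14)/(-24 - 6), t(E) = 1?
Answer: -23054/225 ≈ -102.46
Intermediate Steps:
Y = -11/15 (Y = 22/(-30) = 22*(-1/30) = -11/15 ≈ -0.73333)
W = 104 (W = -4 + 108 = 104)
U(v, w) = v**2 + w**2
U(Y, t(-8)) - W = ((-11/15)**2 + 1**2) - 1*104 = (121/225 + 1) - 104 = 346/225 - 104 = -23054/225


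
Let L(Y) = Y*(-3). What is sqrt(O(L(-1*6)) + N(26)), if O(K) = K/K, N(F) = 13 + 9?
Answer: sqrt(23) ≈ 4.7958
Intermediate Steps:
N(F) = 22
L(Y) = -3*Y
O(K) = 1
sqrt(O(L(-1*6)) + N(26)) = sqrt(1 + 22) = sqrt(23)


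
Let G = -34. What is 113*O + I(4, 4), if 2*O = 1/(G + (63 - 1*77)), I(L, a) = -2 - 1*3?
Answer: -593/96 ≈ -6.1771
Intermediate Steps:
I(L, a) = -5 (I(L, a) = -2 - 3 = -5)
O = -1/96 (O = 1/(2*(-34 + (63 - 1*77))) = 1/(2*(-34 + (63 - 77))) = 1/(2*(-34 - 14)) = (1/2)/(-48) = (1/2)*(-1/48) = -1/96 ≈ -0.010417)
113*O + I(4, 4) = 113*(-1/96) - 5 = -113/96 - 5 = -593/96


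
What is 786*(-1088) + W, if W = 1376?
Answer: -853792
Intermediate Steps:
786*(-1088) + W = 786*(-1088) + 1376 = -855168 + 1376 = -853792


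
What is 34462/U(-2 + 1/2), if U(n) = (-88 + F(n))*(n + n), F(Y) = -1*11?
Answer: 34462/297 ≈ 116.03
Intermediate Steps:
F(Y) = -11
U(n) = -198*n (U(n) = (-88 - 11)*(n + n) = -198*n)
34462/U(-2 + 1/2) = 34462/((-198*(-2 + 1/2))) = 34462/((-198*(-2 + 1*(½)))) = 34462/((-198*(-2 + ½))) = 34462/((-198*(-3/2))) = 34462/297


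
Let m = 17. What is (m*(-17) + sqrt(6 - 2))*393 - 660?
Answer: -113451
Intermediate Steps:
(m*(-17) + sqrt(6 - 2))*393 - 660 = (17*(-17) + sqrt(6 - 2))*393 - 660 = (-289 + sqrt(4))*393 - 660 = (-289 + 2)*393 - 660 = -287*393 - 660 = -112791 - 660 = -113451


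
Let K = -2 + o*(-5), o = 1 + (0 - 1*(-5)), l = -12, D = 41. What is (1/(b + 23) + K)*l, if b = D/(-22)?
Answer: 59432/155 ≈ 383.43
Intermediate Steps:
b = -41/22 (b = 41/(-22) = 41*(-1/22) = -41/22 ≈ -1.8636)
o = 6 (o = 1 + (0 + 5) = 1 + 5 = 6)
K = -32 (K = -2 + 6*(-5) = -2 - 30 = -32)
(1/(b + 23) + K)*l = (1/(-41/22 + 23) - 32)*(-12) = (1/(465/22) - 32)*(-12) = (22/465 - 32)*(-12) = -14858/465*(-12) = 59432/155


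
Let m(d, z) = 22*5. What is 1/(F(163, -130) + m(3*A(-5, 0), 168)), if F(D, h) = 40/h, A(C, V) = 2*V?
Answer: 13/1426 ≈ 0.0091164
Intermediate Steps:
m(d, z) = 110
1/(F(163, -130) + m(3*A(-5, 0), 168)) = 1/(40/(-130) + 110) = 1/(40*(-1/130) + 110) = 1/(-4/13 + 110) = 1/(1426/13) = 13/1426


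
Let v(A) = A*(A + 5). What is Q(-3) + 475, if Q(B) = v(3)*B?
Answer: 403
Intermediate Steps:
v(A) = A*(5 + A)
Q(B) = 24*B (Q(B) = (3*(5 + 3))*B = (3*8)*B = 24*B)
Q(-3) + 475 = 24*(-3) + 475 = -72 + 475 = 403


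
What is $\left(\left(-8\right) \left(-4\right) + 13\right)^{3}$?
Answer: $91125$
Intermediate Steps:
$\left(\left(-8\right) \left(-4\right) + 13\right)^{3} = \left(32 + 13\right)^{3} = 45^{3} = 91125$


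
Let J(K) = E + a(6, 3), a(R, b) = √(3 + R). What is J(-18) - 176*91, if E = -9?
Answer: -16022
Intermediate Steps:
J(K) = -6 (J(K) = -9 + √(3 + 6) = -9 + √9 = -9 + 3 = -6)
J(-18) - 176*91 = -6 - 176*91 = -6 - 16016 = -16022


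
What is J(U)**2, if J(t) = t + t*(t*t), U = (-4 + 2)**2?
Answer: 4624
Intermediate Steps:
U = 4 (U = (-2)**2 = 4)
J(t) = t + t**3 (J(t) = t + t*t**2 = t + t**3)
J(U)**2 = (4 + 4**3)**2 = (4 + 64)**2 = 68**2 = 4624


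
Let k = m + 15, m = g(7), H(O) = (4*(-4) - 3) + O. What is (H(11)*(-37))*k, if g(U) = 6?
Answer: 6216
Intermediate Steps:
H(O) = -19 + O (H(O) = (-16 - 3) + O = -19 + O)
m = 6
k = 21 (k = 6 + 15 = 21)
(H(11)*(-37))*k = ((-19 + 11)*(-37))*21 = -8*(-37)*21 = 296*21 = 6216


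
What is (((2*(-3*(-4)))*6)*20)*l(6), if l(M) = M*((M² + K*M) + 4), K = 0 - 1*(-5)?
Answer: 1209600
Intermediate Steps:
K = 5 (K = 0 + 5 = 5)
l(M) = M*(4 + M² + 5*M) (l(M) = M*((M² + 5*M) + 4) = M*(4 + M² + 5*M))
(((2*(-3*(-4)))*6)*20)*l(6) = (((2*(-3*(-4)))*6)*20)*(6*(4 + 6² + 5*6)) = (((2*12)*6)*20)*(6*(4 + 36 + 30)) = ((24*6)*20)*(6*70) = (144*20)*420 = 2880*420 = 1209600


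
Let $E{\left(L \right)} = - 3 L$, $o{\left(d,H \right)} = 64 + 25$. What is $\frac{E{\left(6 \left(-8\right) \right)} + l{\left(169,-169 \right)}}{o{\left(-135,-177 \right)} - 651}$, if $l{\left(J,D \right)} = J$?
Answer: $- \frac{313}{562} \approx -0.55694$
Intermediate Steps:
$o{\left(d,H \right)} = 89$
$\frac{E{\left(6 \left(-8\right) \right)} + l{\left(169,-169 \right)}}{o{\left(-135,-177 \right)} - 651} = \frac{- 3 \cdot 6 \left(-8\right) + 169}{89 - 651} = \frac{\left(-3\right) \left(-48\right) + 169}{-562} = \left(144 + 169\right) \left(- \frac{1}{562}\right) = 313 \left(- \frac{1}{562}\right) = - \frac{313}{562}$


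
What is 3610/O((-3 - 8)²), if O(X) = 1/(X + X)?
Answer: 873620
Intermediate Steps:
O(X) = 1/(2*X)
3610/O((-3 - 8)²) = 3610/((1/(2*((-3 - 8)²)))) = 3610/((1/(2*((-11)²)))) = 3610/(((½)/121)) = 3610/(((½)*(1/121))) = 3610/(1/242) = 3610*242 = 873620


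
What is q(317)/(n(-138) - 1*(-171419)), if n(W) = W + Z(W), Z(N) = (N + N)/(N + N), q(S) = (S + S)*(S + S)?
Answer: 200978/85641 ≈ 2.3467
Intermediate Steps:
q(S) = 4*S² (q(S) = (2*S)*(2*S) = 4*S²)
Z(N) = 1 (Z(N) = (2*N)/((2*N)) = (2*N)*(1/(2*N)) = 1)
n(W) = 1 + W (n(W) = W + 1 = 1 + W)
q(317)/(n(-138) - 1*(-171419)) = (4*317²)/((1 - 138) - 1*(-171419)) = (4*100489)/(-137 + 171419) = 401956/171282 = 401956*(1/171282) = 200978/85641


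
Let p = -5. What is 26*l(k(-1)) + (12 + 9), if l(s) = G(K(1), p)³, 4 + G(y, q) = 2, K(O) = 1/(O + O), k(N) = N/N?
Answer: -187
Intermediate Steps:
k(N) = 1
K(O) = 1/(2*O)
G(y, q) = -2 (G(y, q) = -4 + 2 = -2)
l(s) = -8 (l(s) = (-2)³ = -8)
26*l(k(-1)) + (12 + 9) = 26*(-8) + (12 + 9) = -208 + 21 = -187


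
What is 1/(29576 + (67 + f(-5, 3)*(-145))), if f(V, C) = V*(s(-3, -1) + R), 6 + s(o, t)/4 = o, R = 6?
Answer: 1/7893 ≈ 0.00012669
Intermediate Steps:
s(o, t) = -24 + 4*o
f(V, C) = -30*V (f(V, C) = V*((-24 + 4*(-3)) + 6) = V*((-24 - 12) + 6) = V*(-36 + 6) = V*(-30) = -30*V)
1/(29576 + (67 + f(-5, 3)*(-145))) = 1/(29576 + (67 - 30*(-5)*(-145))) = 1/(29576 + (67 + 150*(-145))) = 1/(29576 + (67 - 21750)) = 1/(29576 - 21683) = 1/7893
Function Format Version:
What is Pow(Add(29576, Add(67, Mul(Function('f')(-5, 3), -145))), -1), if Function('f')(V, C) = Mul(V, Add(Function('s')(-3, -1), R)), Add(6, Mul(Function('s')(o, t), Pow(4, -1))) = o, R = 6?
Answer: Rational(1, 7893) ≈ 0.00012669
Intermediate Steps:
Function('s')(o, t) = Add(-24, Mul(4, o))
Function('f')(V, C) = Mul(-30, V) (Function('f')(V, C) = Mul(V, Add(Add(-24, Mul(4, -3)), 6)) = Mul(V, Add(Add(-24, -12), 6)) = Mul(V, Add(-36, 6)) = Mul(V, -30) = Mul(-30, V))
Pow(Add(29576, Add(67, Mul(Function('f')(-5, 3), -145))), -1) = Pow(Add(29576, Add(67, Mul(Mul(-30, -5), -145))), -1) = Pow(Add(29576, Add(67, Mul(150, -145))), -1) = Pow(Add(29576, Add(67, -21750)), -1) = Pow(Add(29576, -21683), -1) = Pow(7893, -1) = Rational(1, 7893)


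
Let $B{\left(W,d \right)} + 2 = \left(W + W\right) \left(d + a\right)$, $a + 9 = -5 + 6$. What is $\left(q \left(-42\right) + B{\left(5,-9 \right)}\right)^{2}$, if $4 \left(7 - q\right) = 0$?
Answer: $217156$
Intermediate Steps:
$a = -8$ ($a = -9 + \left(-5 + 6\right) = -9 + 1 = -8$)
$q = 7$ ($q = 7 - 0 = 7 + 0 = 7$)
$B{\left(W,d \right)} = -2 + 2 W \left(-8 + d\right)$ ($B{\left(W,d \right)} = -2 + \left(W + W\right) \left(d - 8\right) = -2 + 2 W \left(-8 + d\right)$)
$\left(q \left(-42\right) + B{\left(5,-9 \right)}\right)^{2} = \left(7 \left(-42\right) - \left(82 + 90\right)\right)^{2} = \left(-294 - 172\right)^{2} = \left(-466\right)^{2} = 217156$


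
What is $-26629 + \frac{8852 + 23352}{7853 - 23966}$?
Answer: $- \frac{429105281}{16113} \approx -26631.0$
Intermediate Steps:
$-26629 + \frac{8852 + 23352}{7853 - 23966} = -26629 + \frac{32204}{-16113} = -26629 + 32204 \left(- \frac{1}{16113}\right) = -26629 - \frac{32204}{16113} = - \frac{429105281}{16113}$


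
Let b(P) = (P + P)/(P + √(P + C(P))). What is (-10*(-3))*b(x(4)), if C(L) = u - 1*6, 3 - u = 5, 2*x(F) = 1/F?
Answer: 12/101 - 72*I*√14/101 ≈ 0.11881 - 2.6673*I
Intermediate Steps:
x(F) = 1/(2*F) (x(F) = (1/F)/2 = 1/(2*F))
u = -2 (u = 3 - 1*5 = 3 - 5 = -2)
C(L) = -8 (C(L) = -2 - 1*6 = -2 - 6 = -8)
b(P) = 2*P/(P + √(-8 + P)) (b(P) = (P + P)/(P + √(P - 8)) = (2*P)/(P + √(-8 + P)) = 2*P/(P + √(-8 + P)))
(-10*(-3))*b(x(4)) = (-10*(-3))*(2*((½)/4)/((½)/4 + √(-8 + (½)/4))) = 30*(2*((½)*(¼))/((½)*(¼) + √(-8 + (½)*(¼)))) = 30*(2*(⅛)/(⅛ + √(-8 + ⅛))) = 30*(2*(⅛)/(⅛ + √(-63/8))) = 30*(2*(⅛)/(⅛ + 3*I*√14/4)) = 30*(1/(4*(⅛ + 3*I*√14/4))) = 15/(2*(⅛ + 3*I*√14/4))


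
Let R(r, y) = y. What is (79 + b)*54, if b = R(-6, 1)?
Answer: 4320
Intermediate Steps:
b = 1
(79 + b)*54 = (79 + 1)*54 = 80*54 = 4320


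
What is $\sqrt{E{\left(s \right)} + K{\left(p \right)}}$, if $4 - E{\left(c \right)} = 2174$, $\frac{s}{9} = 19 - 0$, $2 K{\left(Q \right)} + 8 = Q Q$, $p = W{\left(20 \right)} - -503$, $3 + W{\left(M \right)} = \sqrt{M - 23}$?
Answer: $\frac{\sqrt{491298 + 2000 i \sqrt{3}}}{2} \approx 350.47 + 1.2355 i$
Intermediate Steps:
$W{\left(M \right)} = -3 + \sqrt{-23 + M}$ ($W{\left(M \right)} = -3 + \sqrt{M - 23} = -3 + \sqrt{-23 + M}$)
$p = 500 + i \sqrt{3}$ ($p = \left(-3 + \sqrt{-23 + 20}\right) - -503 = \left(-3 + \sqrt{-3}\right) + 503 = \left(-3 + i \sqrt{3}\right) + 503 = 500 + i \sqrt{3} \approx 500.0 + 1.732 i$)
$K{\left(Q \right)} = -4 + \frac{Q^{2}}{2}$ ($K{\left(Q \right)} = -4 + \frac{Q Q}{2} = -4 + \frac{Q^{2}}{2}$)
$s = 171$ ($s = 9 \left(19 - 0\right) = 9 \left(19 + 0\right) = 9 \cdot 19 = 171$)
$E{\left(c \right)} = -2170$ ($E{\left(c \right)} = 4 - 2174 = -2170$)
$\sqrt{E{\left(s \right)} + K{\left(p \right)}} = \sqrt{-2170 - \left(4 - \frac{\left(500 + i \sqrt{3}\right)^{2}}{2}\right)} = \sqrt{-2174 + \frac{\left(500 + i \sqrt{3}\right)^{2}}{2}}$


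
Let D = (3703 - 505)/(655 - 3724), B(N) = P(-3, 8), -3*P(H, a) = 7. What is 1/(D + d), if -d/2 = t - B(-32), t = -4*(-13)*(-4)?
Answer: 1023/419728 ≈ 0.0024373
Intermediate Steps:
t = -208 (t = 52*(-4) = -208)
P(H, a) = -7/3 (P(H, a) = -1/3*7 = -7/3)
B(N) = -7/3
d = 1234/3 (d = -2*(-208 - 1*(-7/3)) = -2*(-208 + 7/3) = -2*(-617/3) = 1234/3 ≈ 411.33)
D = -1066/1023 (D = 3198/(-3069) = 3198*(-1/3069) = -1066/1023 ≈ -1.0420)
1/(D + d) = 1/(-1066/1023 + 1234/3) = 1/(419728/1023) = 1023/419728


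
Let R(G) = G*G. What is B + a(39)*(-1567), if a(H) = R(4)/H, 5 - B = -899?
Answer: 10184/39 ≈ 261.13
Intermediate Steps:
R(G) = G²
B = 904 (B = 5 - 1*(-899) = 5 + 899 = 904)
a(H) = 16/H (a(H) = 4²/H = 16/H)
B + a(39)*(-1567) = 904 + (16/39)*(-1567) = 904 - 25072/39 = 10184/39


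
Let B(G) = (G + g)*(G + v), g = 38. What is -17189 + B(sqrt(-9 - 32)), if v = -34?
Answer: -18522 + 4*I*sqrt(41) ≈ -18522.0 + 25.612*I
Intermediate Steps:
B(G) = (-34 + G)*(38 + G) (B(G) = (G + 38)*(G - 34) = (38 + G)*(-34 + G) = (-34 + G)*(38 + G))
-17189 + B(sqrt(-9 - 32)) = -17189 + (-1292 + (sqrt(-9 - 32))**2 + 4*sqrt(-9 - 32)) = -17189 + (-1292 + (sqrt(-41))**2 + 4*sqrt(-41)) = -17189 + (-1292 + (I*sqrt(41))**2 + 4*(I*sqrt(41))) = -17189 + (-1292 - 41 + 4*I*sqrt(41)) = -17189 + (-1333 + 4*I*sqrt(41)) = -18522 + 4*I*sqrt(41)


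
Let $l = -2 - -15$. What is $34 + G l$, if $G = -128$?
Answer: $-1630$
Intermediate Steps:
$l = 13$ ($l = -2 + 15 = 13$)
$34 + G l = 34 - 1664 = -1630$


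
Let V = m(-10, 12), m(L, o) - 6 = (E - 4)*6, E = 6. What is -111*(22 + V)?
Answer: -4440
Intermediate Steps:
m(L, o) = 18 (m(L, o) = 6 + (6 - 4)*6 = 6 + 2*6 = 6 + 12 = 18)
V = 18
-111*(22 + V) = -111*(22 + 18) = -111*40 = -4440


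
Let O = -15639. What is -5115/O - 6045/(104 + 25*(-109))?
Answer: 35981390/13663273 ≈ 2.6334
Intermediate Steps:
-5115/O - 6045/(104 + 25*(-109)) = -5115/(-15639) - 6045/(104 + 25*(-109)) = -5115*(-1/15639) - 6045/(104 - 2725) = 1705/5213 - 6045/(-2621) = 1705/5213 - 6045*(-1/2621) = 1705/5213 + 6045/2621 = 35981390/13663273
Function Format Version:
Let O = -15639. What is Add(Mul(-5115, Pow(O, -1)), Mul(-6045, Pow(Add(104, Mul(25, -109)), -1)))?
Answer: Rational(35981390, 13663273) ≈ 2.6334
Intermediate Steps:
Add(Mul(-5115, Pow(O, -1)), Mul(-6045, Pow(Add(104, Mul(25, -109)), -1))) = Add(Mul(-5115, Pow(-15639, -1)), Mul(-6045, Pow(Add(104, Mul(25, -109)), -1))) = Add(Mul(-5115, Rational(-1, 15639)), Mul(-6045, Pow(Add(104, -2725), -1))) = Add(Rational(1705, 5213), Mul(-6045, Pow(-2621, -1))) = Add(Rational(1705, 5213), Mul(-6045, Rational(-1, 2621))) = Add(Rational(1705, 5213), Rational(6045, 2621)) = Rational(35981390, 13663273)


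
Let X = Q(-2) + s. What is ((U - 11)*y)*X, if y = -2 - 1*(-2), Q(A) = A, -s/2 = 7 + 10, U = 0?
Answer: 0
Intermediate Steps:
s = -34 (s = -2*(7 + 10) = -2*17 = -34)
X = -36 (X = -2 - 34 = -36)
y = 0 (y = -2 + 2 = 0)
((U - 11)*y)*X = ((0 - 11)*0)*(-36) = -11*0*(-36) = 0*(-36) = 0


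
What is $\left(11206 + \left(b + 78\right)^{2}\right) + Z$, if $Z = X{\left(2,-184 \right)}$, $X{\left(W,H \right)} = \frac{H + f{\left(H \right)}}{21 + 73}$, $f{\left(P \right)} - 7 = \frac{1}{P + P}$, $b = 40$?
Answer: $\frac{869231823}{34592} \approx 25128.0$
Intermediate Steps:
$f{\left(P \right)} = 7 + \frac{1}{2 P}$ ($f{\left(P \right)} = 7 + \frac{1}{P + P} = 7 + \frac{1}{2 P}$)
$X{\left(W,H \right)} = \frac{7}{94} + \frac{H}{94} + \frac{1}{188 H}$ ($X{\left(W,H \right)} = \frac{H + \left(7 + \frac{1}{2 H}\right)}{21 + 73} = \frac{7 + H + \frac{1}{2 H}}{94} = \left(7 + H + \frac{1}{2 H}\right) \frac{1}{94} = \frac{7}{94} + \frac{H}{94} + \frac{1}{188 H}$)
$Z = - \frac{65137}{34592}$ ($Z = \frac{7}{94} + \frac{1}{94} \left(-184\right) + \frac{1}{188 \left(-184\right)} = \frac{7}{94} - \frac{92}{47} + \frac{1}{188} \left(- \frac{1}{184}\right) = \frac{7}{94} - \frac{92}{47} - \frac{1}{34592} = - \frac{65137}{34592} \approx -1.883$)
$\left(11206 + \left(b + 78\right)^{2}\right) + Z = \left(11206 + \left(40 + 78\right)^{2}\right) - \frac{65137}{34592} = \left(11206 + 118^{2}\right) - \frac{65137}{34592} = \left(11206 + 13924\right) - \frac{65137}{34592} = 25130 - \frac{65137}{34592} = \frac{869231823}{34592}$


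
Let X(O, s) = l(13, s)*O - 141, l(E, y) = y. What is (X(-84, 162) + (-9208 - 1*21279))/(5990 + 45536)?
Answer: -22118/25763 ≈ -0.85852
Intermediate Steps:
X(O, s) = -141 + O*s (X(O, s) = s*O - 141 = O*s - 141 = -141 + O*s)
(X(-84, 162) + (-9208 - 1*21279))/(5990 + 45536) = ((-141 - 84*162) + (-9208 - 1*21279))/(5990 + 45536) = ((-141 - 13608) + (-9208 - 21279))/51526 = (-13749 - 30487)*(1/51526) = -44236*1/51526 = -22118/25763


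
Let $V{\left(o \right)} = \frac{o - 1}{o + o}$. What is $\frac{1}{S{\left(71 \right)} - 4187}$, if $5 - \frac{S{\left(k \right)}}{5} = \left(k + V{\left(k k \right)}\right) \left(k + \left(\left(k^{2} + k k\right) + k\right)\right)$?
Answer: $- \frac{71}{259805822} \approx -2.7328 \cdot 10^{-7}$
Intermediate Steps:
$V{\left(o \right)} = \frac{-1 + o}{2 o}$
$S{\left(k \right)} = 25 - 5 \left(k + \frac{-1 + k^{2}}{2 k^{2}}\right) \left(2 k + 2 k^{2}\right)$ ($S{\left(k \right)} = 25 - 5 \left(k + \frac{-1 + k k}{2 k k}\right) \left(k + \left(\left(k^{2} + k k\right) + k\right)\right) = 25 - 5 \left(k + \frac{-1 + k^{2}}{2 k^{2}}\right) \left(k + \left(\left(k^{2} + k^{2}\right) + k\right)\right) = 25 - 5 \left(k + \frac{-1 + k^{2}}{2 k^{2}}\right) \left(k + \left(2 k^{2} + k\right)\right) = 25 - 5 \left(k + \frac{-1 + k^{2}}{2 k^{2}}\right) \left(k + \left(k + 2 k^{2}\right)\right) = 25 - 5 \left(k + \frac{-1 + k^{2}}{2 k^{2}}\right) \left(2 k + 2 k^{2}\right)$)
$\frac{1}{S{\left(71 \right)} - 4187} = \frac{1}{\left(30 - 15 \cdot 71^{2} - 10 \cdot 71^{3} - 355 + \frac{5}{71}\right) - 4187} = \frac{1}{\left(30 - 75615 - 3579110 - 355 + 5 \cdot \frac{1}{71}\right) - 4187} = \frac{1}{\left(30 - 75615 - 3579110 - 355 + \frac{5}{71}\right) - 4187} = \frac{1}{- \frac{259508545}{71} - 4187} = \frac{1}{- \frac{259805822}{71}} = - \frac{71}{259805822}$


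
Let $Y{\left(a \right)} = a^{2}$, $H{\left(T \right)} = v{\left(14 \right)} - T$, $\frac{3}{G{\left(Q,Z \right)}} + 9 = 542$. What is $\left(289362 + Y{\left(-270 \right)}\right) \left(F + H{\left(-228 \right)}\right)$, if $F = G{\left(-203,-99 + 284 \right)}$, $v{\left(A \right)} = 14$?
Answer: $\frac{46727813118}{533} \approx 8.767 \cdot 10^{7}$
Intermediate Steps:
$G{\left(Q,Z \right)} = \frac{3}{533}$ ($G{\left(Q,Z \right)} = \frac{3}{-9 + 542} = \frac{3}{533}$)
$F = \frac{3}{533} \approx 0.0056285$
$H{\left(T \right)} = 14 - T$
$\left(289362 + Y{\left(-270 \right)}\right) \left(F + H{\left(-228 \right)}\right) = \left(289362 + \left(-270\right)^{2}\right) \left(\frac{3}{533} + \left(14 - -228\right)\right) = \left(289362 + 72900\right) \left(\frac{3}{533} + \left(14 + 228\right)\right) = 362262 \left(\frac{3}{533} + 242\right) = 362262 \cdot \frac{128989}{533} = \frac{46727813118}{533}$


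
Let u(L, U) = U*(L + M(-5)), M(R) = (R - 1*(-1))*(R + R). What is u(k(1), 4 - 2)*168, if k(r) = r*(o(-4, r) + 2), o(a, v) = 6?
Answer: 16128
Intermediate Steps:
k(r) = 8*r (k(r) = r*(6 + 2) = r*8 = 8*r)
M(R) = 2*R*(1 + R) (M(R) = (R + 1)*(2*R) = (1 + R)*(2*R) = 2*R*(1 + R))
u(L, U) = U*(40 + L) (u(L, U) = U*(L + 2*(-5)*(1 - 5)) = U*(L + 2*(-5)*(-4)) = U*(L + 40) = U*(40 + L))
u(k(1), 4 - 2)*168 = ((4 - 2)*(40 + 8*1))*168 = (2*(40 + 8))*168 = (2*48)*168 = 96*168 = 16128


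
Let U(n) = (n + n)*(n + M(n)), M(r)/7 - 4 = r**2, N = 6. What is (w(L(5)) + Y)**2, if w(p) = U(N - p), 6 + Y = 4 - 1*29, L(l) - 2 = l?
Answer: 9801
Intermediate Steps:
L(l) = 2 + l
M(r) = 28 + 7*r**2
Y = -31 (Y = -6 + (4 - 1*29) = -6 + (4 - 29) = -6 - 25 = -31)
U(n) = 2*n*(28 + n + 7*n**2) (U(n) = (n + n)*(n + (28 + 7*n**2)) = (2*n)*(28 + n + 7*n**2) = 2*n*(28 + n + 7*n**2))
w(p) = 2*(6 - p)*(34 - p + 7*(6 - p)**2) (w(p) = 2*(6 - p)*(28 + (6 - p) + 7*(6 - p)**2) = 2*(6 - p)*(34 - p + 7*(6 - p)**2))
(w(L(5)) + Y)**2 = ((3432 - 1592*(2 + 5) - 14*(2 + 5)**3 + 254*(2 + 5)**2) - 31)**2 = ((3432 - 1592*7 - 14*7**3 + 254*7**2) - 31)**2 = ((3432 - 11144 - 14*343 + 254*49) - 31)**2 = ((3432 - 11144 - 4802 + 12446) - 31)**2 = (-68 - 31)**2 = (-99)**2 = 9801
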